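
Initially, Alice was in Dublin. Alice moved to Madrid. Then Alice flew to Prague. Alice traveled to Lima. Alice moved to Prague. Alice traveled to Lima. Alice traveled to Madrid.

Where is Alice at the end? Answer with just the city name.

Tracking Alice's location:
Start: Alice is in Dublin.
After move 1: Dublin -> Madrid. Alice is in Madrid.
After move 2: Madrid -> Prague. Alice is in Prague.
After move 3: Prague -> Lima. Alice is in Lima.
After move 4: Lima -> Prague. Alice is in Prague.
After move 5: Prague -> Lima. Alice is in Lima.
After move 6: Lima -> Madrid. Alice is in Madrid.

Answer: Madrid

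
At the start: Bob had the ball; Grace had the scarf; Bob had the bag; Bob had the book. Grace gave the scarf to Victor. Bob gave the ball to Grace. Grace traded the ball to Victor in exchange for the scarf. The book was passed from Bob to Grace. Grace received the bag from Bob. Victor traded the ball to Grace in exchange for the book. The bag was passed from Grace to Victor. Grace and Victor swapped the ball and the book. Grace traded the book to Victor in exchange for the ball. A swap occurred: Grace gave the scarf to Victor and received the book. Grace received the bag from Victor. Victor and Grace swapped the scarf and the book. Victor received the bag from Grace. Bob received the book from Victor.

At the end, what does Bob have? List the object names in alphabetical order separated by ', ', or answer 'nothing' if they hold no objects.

Tracking all object holders:
Start: ball:Bob, scarf:Grace, bag:Bob, book:Bob
Event 1 (give scarf: Grace -> Victor). State: ball:Bob, scarf:Victor, bag:Bob, book:Bob
Event 2 (give ball: Bob -> Grace). State: ball:Grace, scarf:Victor, bag:Bob, book:Bob
Event 3 (swap ball<->scarf: now ball:Victor, scarf:Grace). State: ball:Victor, scarf:Grace, bag:Bob, book:Bob
Event 4 (give book: Bob -> Grace). State: ball:Victor, scarf:Grace, bag:Bob, book:Grace
Event 5 (give bag: Bob -> Grace). State: ball:Victor, scarf:Grace, bag:Grace, book:Grace
Event 6 (swap ball<->book: now ball:Grace, book:Victor). State: ball:Grace, scarf:Grace, bag:Grace, book:Victor
Event 7 (give bag: Grace -> Victor). State: ball:Grace, scarf:Grace, bag:Victor, book:Victor
Event 8 (swap ball<->book: now ball:Victor, book:Grace). State: ball:Victor, scarf:Grace, bag:Victor, book:Grace
Event 9 (swap book<->ball: now book:Victor, ball:Grace). State: ball:Grace, scarf:Grace, bag:Victor, book:Victor
Event 10 (swap scarf<->book: now scarf:Victor, book:Grace). State: ball:Grace, scarf:Victor, bag:Victor, book:Grace
Event 11 (give bag: Victor -> Grace). State: ball:Grace, scarf:Victor, bag:Grace, book:Grace
Event 12 (swap scarf<->book: now scarf:Grace, book:Victor). State: ball:Grace, scarf:Grace, bag:Grace, book:Victor
Event 13 (give bag: Grace -> Victor). State: ball:Grace, scarf:Grace, bag:Victor, book:Victor
Event 14 (give book: Victor -> Bob). State: ball:Grace, scarf:Grace, bag:Victor, book:Bob

Final state: ball:Grace, scarf:Grace, bag:Victor, book:Bob
Bob holds: book.

Answer: book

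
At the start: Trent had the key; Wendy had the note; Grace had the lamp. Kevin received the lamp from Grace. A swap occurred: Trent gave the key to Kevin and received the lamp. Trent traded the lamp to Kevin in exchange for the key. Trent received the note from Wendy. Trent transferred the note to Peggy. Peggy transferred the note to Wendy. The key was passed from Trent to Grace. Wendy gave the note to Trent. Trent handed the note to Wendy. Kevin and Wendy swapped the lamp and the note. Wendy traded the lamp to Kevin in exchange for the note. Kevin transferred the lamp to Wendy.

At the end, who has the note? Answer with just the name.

Answer: Wendy

Derivation:
Tracking all object holders:
Start: key:Trent, note:Wendy, lamp:Grace
Event 1 (give lamp: Grace -> Kevin). State: key:Trent, note:Wendy, lamp:Kevin
Event 2 (swap key<->lamp: now key:Kevin, lamp:Trent). State: key:Kevin, note:Wendy, lamp:Trent
Event 3 (swap lamp<->key: now lamp:Kevin, key:Trent). State: key:Trent, note:Wendy, lamp:Kevin
Event 4 (give note: Wendy -> Trent). State: key:Trent, note:Trent, lamp:Kevin
Event 5 (give note: Trent -> Peggy). State: key:Trent, note:Peggy, lamp:Kevin
Event 6 (give note: Peggy -> Wendy). State: key:Trent, note:Wendy, lamp:Kevin
Event 7 (give key: Trent -> Grace). State: key:Grace, note:Wendy, lamp:Kevin
Event 8 (give note: Wendy -> Trent). State: key:Grace, note:Trent, lamp:Kevin
Event 9 (give note: Trent -> Wendy). State: key:Grace, note:Wendy, lamp:Kevin
Event 10 (swap lamp<->note: now lamp:Wendy, note:Kevin). State: key:Grace, note:Kevin, lamp:Wendy
Event 11 (swap lamp<->note: now lamp:Kevin, note:Wendy). State: key:Grace, note:Wendy, lamp:Kevin
Event 12 (give lamp: Kevin -> Wendy). State: key:Grace, note:Wendy, lamp:Wendy

Final state: key:Grace, note:Wendy, lamp:Wendy
The note is held by Wendy.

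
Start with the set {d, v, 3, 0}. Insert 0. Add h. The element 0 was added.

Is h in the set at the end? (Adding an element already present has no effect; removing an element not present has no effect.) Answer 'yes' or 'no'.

Answer: yes

Derivation:
Tracking the set through each operation:
Start: {0, 3, d, v}
Event 1 (add 0): already present, no change. Set: {0, 3, d, v}
Event 2 (add h): added. Set: {0, 3, d, h, v}
Event 3 (add 0): already present, no change. Set: {0, 3, d, h, v}

Final set: {0, 3, d, h, v} (size 5)
h is in the final set.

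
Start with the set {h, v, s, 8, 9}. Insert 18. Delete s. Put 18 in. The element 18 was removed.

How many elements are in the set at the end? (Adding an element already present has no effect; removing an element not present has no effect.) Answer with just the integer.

Answer: 4

Derivation:
Tracking the set through each operation:
Start: {8, 9, h, s, v}
Event 1 (add 18): added. Set: {18, 8, 9, h, s, v}
Event 2 (remove s): removed. Set: {18, 8, 9, h, v}
Event 3 (add 18): already present, no change. Set: {18, 8, 9, h, v}
Event 4 (remove 18): removed. Set: {8, 9, h, v}

Final set: {8, 9, h, v} (size 4)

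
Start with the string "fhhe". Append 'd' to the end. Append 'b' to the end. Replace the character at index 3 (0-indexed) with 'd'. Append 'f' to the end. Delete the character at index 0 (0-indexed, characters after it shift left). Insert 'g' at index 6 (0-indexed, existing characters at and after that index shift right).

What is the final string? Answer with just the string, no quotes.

Answer: hhddbfg

Derivation:
Applying each edit step by step:
Start: "fhhe"
Op 1 (append 'd'): "fhhe" -> "fhhed"
Op 2 (append 'b'): "fhhed" -> "fhhedb"
Op 3 (replace idx 3: 'e' -> 'd'): "fhhedb" -> "fhhddb"
Op 4 (append 'f'): "fhhddb" -> "fhhddbf"
Op 5 (delete idx 0 = 'f'): "fhhddbf" -> "hhddbf"
Op 6 (insert 'g' at idx 6): "hhddbf" -> "hhddbfg"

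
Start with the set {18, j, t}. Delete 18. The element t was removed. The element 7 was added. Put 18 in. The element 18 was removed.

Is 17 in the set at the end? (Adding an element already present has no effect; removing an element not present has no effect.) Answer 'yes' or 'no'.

Tracking the set through each operation:
Start: {18, j, t}
Event 1 (remove 18): removed. Set: {j, t}
Event 2 (remove t): removed. Set: {j}
Event 3 (add 7): added. Set: {7, j}
Event 4 (add 18): added. Set: {18, 7, j}
Event 5 (remove 18): removed. Set: {7, j}

Final set: {7, j} (size 2)
17 is NOT in the final set.

Answer: no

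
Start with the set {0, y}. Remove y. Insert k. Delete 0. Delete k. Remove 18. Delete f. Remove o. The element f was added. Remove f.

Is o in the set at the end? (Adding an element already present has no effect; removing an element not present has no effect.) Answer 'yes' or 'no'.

Tracking the set through each operation:
Start: {0, y}
Event 1 (remove y): removed. Set: {0}
Event 2 (add k): added. Set: {0, k}
Event 3 (remove 0): removed. Set: {k}
Event 4 (remove k): removed. Set: {}
Event 5 (remove 18): not present, no change. Set: {}
Event 6 (remove f): not present, no change. Set: {}
Event 7 (remove o): not present, no change. Set: {}
Event 8 (add f): added. Set: {f}
Event 9 (remove f): removed. Set: {}

Final set: {} (size 0)
o is NOT in the final set.

Answer: no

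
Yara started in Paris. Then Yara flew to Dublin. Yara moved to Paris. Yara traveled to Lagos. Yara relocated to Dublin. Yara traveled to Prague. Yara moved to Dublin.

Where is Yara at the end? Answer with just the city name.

Answer: Dublin

Derivation:
Tracking Yara's location:
Start: Yara is in Paris.
After move 1: Paris -> Dublin. Yara is in Dublin.
After move 2: Dublin -> Paris. Yara is in Paris.
After move 3: Paris -> Lagos. Yara is in Lagos.
After move 4: Lagos -> Dublin. Yara is in Dublin.
After move 5: Dublin -> Prague. Yara is in Prague.
After move 6: Prague -> Dublin. Yara is in Dublin.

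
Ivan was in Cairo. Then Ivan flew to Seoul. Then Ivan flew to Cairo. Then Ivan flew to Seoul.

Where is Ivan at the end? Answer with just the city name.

Answer: Seoul

Derivation:
Tracking Ivan's location:
Start: Ivan is in Cairo.
After move 1: Cairo -> Seoul. Ivan is in Seoul.
After move 2: Seoul -> Cairo. Ivan is in Cairo.
After move 3: Cairo -> Seoul. Ivan is in Seoul.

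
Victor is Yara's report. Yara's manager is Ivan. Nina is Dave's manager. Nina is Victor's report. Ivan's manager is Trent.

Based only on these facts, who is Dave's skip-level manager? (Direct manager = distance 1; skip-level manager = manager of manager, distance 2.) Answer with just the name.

Answer: Victor

Derivation:
Reconstructing the manager chain from the given facts:
  Trent -> Ivan -> Yara -> Victor -> Nina -> Dave
(each arrow means 'manager of the next')
Positions in the chain (0 = top):
  position of Trent: 0
  position of Ivan: 1
  position of Yara: 2
  position of Victor: 3
  position of Nina: 4
  position of Dave: 5

Dave is at position 5; the skip-level manager is 2 steps up the chain, i.e. position 3: Victor.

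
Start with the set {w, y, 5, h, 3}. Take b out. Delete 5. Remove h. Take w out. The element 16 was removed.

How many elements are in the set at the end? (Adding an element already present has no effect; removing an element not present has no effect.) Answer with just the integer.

Answer: 2

Derivation:
Tracking the set through each operation:
Start: {3, 5, h, w, y}
Event 1 (remove b): not present, no change. Set: {3, 5, h, w, y}
Event 2 (remove 5): removed. Set: {3, h, w, y}
Event 3 (remove h): removed. Set: {3, w, y}
Event 4 (remove w): removed. Set: {3, y}
Event 5 (remove 16): not present, no change. Set: {3, y}

Final set: {3, y} (size 2)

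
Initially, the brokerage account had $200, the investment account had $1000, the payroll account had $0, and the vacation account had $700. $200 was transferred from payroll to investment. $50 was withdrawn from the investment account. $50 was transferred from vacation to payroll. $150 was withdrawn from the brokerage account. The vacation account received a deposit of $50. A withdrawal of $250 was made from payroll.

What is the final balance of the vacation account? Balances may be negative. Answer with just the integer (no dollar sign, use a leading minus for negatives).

Tracking account balances step by step:
Start: brokerage=200, investment=1000, payroll=0, vacation=700
Event 1 (transfer 200 payroll -> investment): payroll: 0 - 200 = -200, investment: 1000 + 200 = 1200. Balances: brokerage=200, investment=1200, payroll=-200, vacation=700
Event 2 (withdraw 50 from investment): investment: 1200 - 50 = 1150. Balances: brokerage=200, investment=1150, payroll=-200, vacation=700
Event 3 (transfer 50 vacation -> payroll): vacation: 700 - 50 = 650, payroll: -200 + 50 = -150. Balances: brokerage=200, investment=1150, payroll=-150, vacation=650
Event 4 (withdraw 150 from brokerage): brokerage: 200 - 150 = 50. Balances: brokerage=50, investment=1150, payroll=-150, vacation=650
Event 5 (deposit 50 to vacation): vacation: 650 + 50 = 700. Balances: brokerage=50, investment=1150, payroll=-150, vacation=700
Event 6 (withdraw 250 from payroll): payroll: -150 - 250 = -400. Balances: brokerage=50, investment=1150, payroll=-400, vacation=700

Final balance of vacation: 700

Answer: 700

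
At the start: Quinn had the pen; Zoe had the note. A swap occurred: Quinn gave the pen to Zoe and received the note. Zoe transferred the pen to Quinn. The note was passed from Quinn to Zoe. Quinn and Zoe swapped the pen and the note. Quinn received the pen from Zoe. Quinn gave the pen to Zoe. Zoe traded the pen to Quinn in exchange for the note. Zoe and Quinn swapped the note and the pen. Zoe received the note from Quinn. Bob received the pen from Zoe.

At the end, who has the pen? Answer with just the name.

Tracking all object holders:
Start: pen:Quinn, note:Zoe
Event 1 (swap pen<->note: now pen:Zoe, note:Quinn). State: pen:Zoe, note:Quinn
Event 2 (give pen: Zoe -> Quinn). State: pen:Quinn, note:Quinn
Event 3 (give note: Quinn -> Zoe). State: pen:Quinn, note:Zoe
Event 4 (swap pen<->note: now pen:Zoe, note:Quinn). State: pen:Zoe, note:Quinn
Event 5 (give pen: Zoe -> Quinn). State: pen:Quinn, note:Quinn
Event 6 (give pen: Quinn -> Zoe). State: pen:Zoe, note:Quinn
Event 7 (swap pen<->note: now pen:Quinn, note:Zoe). State: pen:Quinn, note:Zoe
Event 8 (swap note<->pen: now note:Quinn, pen:Zoe). State: pen:Zoe, note:Quinn
Event 9 (give note: Quinn -> Zoe). State: pen:Zoe, note:Zoe
Event 10 (give pen: Zoe -> Bob). State: pen:Bob, note:Zoe

Final state: pen:Bob, note:Zoe
The pen is held by Bob.

Answer: Bob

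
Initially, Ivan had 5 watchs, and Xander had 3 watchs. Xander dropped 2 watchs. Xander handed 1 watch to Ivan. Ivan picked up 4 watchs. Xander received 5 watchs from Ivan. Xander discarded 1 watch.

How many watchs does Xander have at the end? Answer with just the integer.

Tracking counts step by step:
Start: Ivan=5, Xander=3
Event 1 (Xander -2): Xander: 3 -> 1. State: Ivan=5, Xander=1
Event 2 (Xander -> Ivan, 1): Xander: 1 -> 0, Ivan: 5 -> 6. State: Ivan=6, Xander=0
Event 3 (Ivan +4): Ivan: 6 -> 10. State: Ivan=10, Xander=0
Event 4 (Ivan -> Xander, 5): Ivan: 10 -> 5, Xander: 0 -> 5. State: Ivan=5, Xander=5
Event 5 (Xander -1): Xander: 5 -> 4. State: Ivan=5, Xander=4

Xander's final count: 4

Answer: 4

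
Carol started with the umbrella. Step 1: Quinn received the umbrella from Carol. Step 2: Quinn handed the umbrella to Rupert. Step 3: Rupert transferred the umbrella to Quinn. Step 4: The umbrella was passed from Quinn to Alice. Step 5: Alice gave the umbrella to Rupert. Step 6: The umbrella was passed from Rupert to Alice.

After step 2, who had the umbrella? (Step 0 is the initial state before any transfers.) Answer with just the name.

Tracking the umbrella holder through step 2:
After step 0 (start): Carol
After step 1: Quinn
After step 2: Rupert

At step 2, the holder is Rupert.

Answer: Rupert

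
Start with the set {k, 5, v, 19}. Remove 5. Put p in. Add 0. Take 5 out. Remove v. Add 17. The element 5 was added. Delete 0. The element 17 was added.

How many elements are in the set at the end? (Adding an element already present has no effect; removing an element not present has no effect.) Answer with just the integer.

Tracking the set through each operation:
Start: {19, 5, k, v}
Event 1 (remove 5): removed. Set: {19, k, v}
Event 2 (add p): added. Set: {19, k, p, v}
Event 3 (add 0): added. Set: {0, 19, k, p, v}
Event 4 (remove 5): not present, no change. Set: {0, 19, k, p, v}
Event 5 (remove v): removed. Set: {0, 19, k, p}
Event 6 (add 17): added. Set: {0, 17, 19, k, p}
Event 7 (add 5): added. Set: {0, 17, 19, 5, k, p}
Event 8 (remove 0): removed. Set: {17, 19, 5, k, p}
Event 9 (add 17): already present, no change. Set: {17, 19, 5, k, p}

Final set: {17, 19, 5, k, p} (size 5)

Answer: 5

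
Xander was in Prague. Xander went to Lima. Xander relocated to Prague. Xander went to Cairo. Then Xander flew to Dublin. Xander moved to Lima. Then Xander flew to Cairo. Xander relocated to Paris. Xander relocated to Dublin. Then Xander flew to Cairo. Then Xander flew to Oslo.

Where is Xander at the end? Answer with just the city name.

Answer: Oslo

Derivation:
Tracking Xander's location:
Start: Xander is in Prague.
After move 1: Prague -> Lima. Xander is in Lima.
After move 2: Lima -> Prague. Xander is in Prague.
After move 3: Prague -> Cairo. Xander is in Cairo.
After move 4: Cairo -> Dublin. Xander is in Dublin.
After move 5: Dublin -> Lima. Xander is in Lima.
After move 6: Lima -> Cairo. Xander is in Cairo.
After move 7: Cairo -> Paris. Xander is in Paris.
After move 8: Paris -> Dublin. Xander is in Dublin.
After move 9: Dublin -> Cairo. Xander is in Cairo.
After move 10: Cairo -> Oslo. Xander is in Oslo.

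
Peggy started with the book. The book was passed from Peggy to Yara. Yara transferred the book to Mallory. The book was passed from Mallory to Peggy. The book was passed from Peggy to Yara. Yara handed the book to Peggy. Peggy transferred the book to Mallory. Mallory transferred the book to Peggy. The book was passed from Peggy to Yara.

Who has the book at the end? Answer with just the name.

Answer: Yara

Derivation:
Tracking the book through each event:
Start: Peggy has the book.
After event 1: Yara has the book.
After event 2: Mallory has the book.
After event 3: Peggy has the book.
After event 4: Yara has the book.
After event 5: Peggy has the book.
After event 6: Mallory has the book.
After event 7: Peggy has the book.
After event 8: Yara has the book.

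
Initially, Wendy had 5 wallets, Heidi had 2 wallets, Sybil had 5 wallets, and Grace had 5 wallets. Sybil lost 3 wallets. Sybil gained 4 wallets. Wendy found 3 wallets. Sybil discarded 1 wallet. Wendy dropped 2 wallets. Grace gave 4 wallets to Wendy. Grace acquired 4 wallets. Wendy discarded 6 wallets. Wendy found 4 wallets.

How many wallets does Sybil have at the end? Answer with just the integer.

Answer: 5

Derivation:
Tracking counts step by step:
Start: Wendy=5, Heidi=2, Sybil=5, Grace=5
Event 1 (Sybil -3): Sybil: 5 -> 2. State: Wendy=5, Heidi=2, Sybil=2, Grace=5
Event 2 (Sybil +4): Sybil: 2 -> 6. State: Wendy=5, Heidi=2, Sybil=6, Grace=5
Event 3 (Wendy +3): Wendy: 5 -> 8. State: Wendy=8, Heidi=2, Sybil=6, Grace=5
Event 4 (Sybil -1): Sybil: 6 -> 5. State: Wendy=8, Heidi=2, Sybil=5, Grace=5
Event 5 (Wendy -2): Wendy: 8 -> 6. State: Wendy=6, Heidi=2, Sybil=5, Grace=5
Event 6 (Grace -> Wendy, 4): Grace: 5 -> 1, Wendy: 6 -> 10. State: Wendy=10, Heidi=2, Sybil=5, Grace=1
Event 7 (Grace +4): Grace: 1 -> 5. State: Wendy=10, Heidi=2, Sybil=5, Grace=5
Event 8 (Wendy -6): Wendy: 10 -> 4. State: Wendy=4, Heidi=2, Sybil=5, Grace=5
Event 9 (Wendy +4): Wendy: 4 -> 8. State: Wendy=8, Heidi=2, Sybil=5, Grace=5

Sybil's final count: 5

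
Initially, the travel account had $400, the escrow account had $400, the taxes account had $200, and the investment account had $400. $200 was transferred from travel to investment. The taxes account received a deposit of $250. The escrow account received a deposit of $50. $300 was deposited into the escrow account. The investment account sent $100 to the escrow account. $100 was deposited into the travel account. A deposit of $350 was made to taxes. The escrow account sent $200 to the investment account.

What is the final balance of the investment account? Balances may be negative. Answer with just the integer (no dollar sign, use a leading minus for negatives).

Answer: 700

Derivation:
Tracking account balances step by step:
Start: travel=400, escrow=400, taxes=200, investment=400
Event 1 (transfer 200 travel -> investment): travel: 400 - 200 = 200, investment: 400 + 200 = 600. Balances: travel=200, escrow=400, taxes=200, investment=600
Event 2 (deposit 250 to taxes): taxes: 200 + 250 = 450. Balances: travel=200, escrow=400, taxes=450, investment=600
Event 3 (deposit 50 to escrow): escrow: 400 + 50 = 450. Balances: travel=200, escrow=450, taxes=450, investment=600
Event 4 (deposit 300 to escrow): escrow: 450 + 300 = 750. Balances: travel=200, escrow=750, taxes=450, investment=600
Event 5 (transfer 100 investment -> escrow): investment: 600 - 100 = 500, escrow: 750 + 100 = 850. Balances: travel=200, escrow=850, taxes=450, investment=500
Event 6 (deposit 100 to travel): travel: 200 + 100 = 300. Balances: travel=300, escrow=850, taxes=450, investment=500
Event 7 (deposit 350 to taxes): taxes: 450 + 350 = 800. Balances: travel=300, escrow=850, taxes=800, investment=500
Event 8 (transfer 200 escrow -> investment): escrow: 850 - 200 = 650, investment: 500 + 200 = 700. Balances: travel=300, escrow=650, taxes=800, investment=700

Final balance of investment: 700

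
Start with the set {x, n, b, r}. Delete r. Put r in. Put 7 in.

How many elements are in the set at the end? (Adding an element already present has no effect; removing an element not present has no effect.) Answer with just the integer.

Answer: 5

Derivation:
Tracking the set through each operation:
Start: {b, n, r, x}
Event 1 (remove r): removed. Set: {b, n, x}
Event 2 (add r): added. Set: {b, n, r, x}
Event 3 (add 7): added. Set: {7, b, n, r, x}

Final set: {7, b, n, r, x} (size 5)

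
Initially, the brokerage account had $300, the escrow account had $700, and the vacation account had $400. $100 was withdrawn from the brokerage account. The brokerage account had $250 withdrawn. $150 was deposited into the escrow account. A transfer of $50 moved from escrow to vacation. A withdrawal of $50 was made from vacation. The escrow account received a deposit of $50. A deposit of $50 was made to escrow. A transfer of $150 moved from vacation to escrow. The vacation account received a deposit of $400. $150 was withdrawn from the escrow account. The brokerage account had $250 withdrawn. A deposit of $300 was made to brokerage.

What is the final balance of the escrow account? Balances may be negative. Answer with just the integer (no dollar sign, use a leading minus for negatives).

Answer: 900

Derivation:
Tracking account balances step by step:
Start: brokerage=300, escrow=700, vacation=400
Event 1 (withdraw 100 from brokerage): brokerage: 300 - 100 = 200. Balances: brokerage=200, escrow=700, vacation=400
Event 2 (withdraw 250 from brokerage): brokerage: 200 - 250 = -50. Balances: brokerage=-50, escrow=700, vacation=400
Event 3 (deposit 150 to escrow): escrow: 700 + 150 = 850. Balances: brokerage=-50, escrow=850, vacation=400
Event 4 (transfer 50 escrow -> vacation): escrow: 850 - 50 = 800, vacation: 400 + 50 = 450. Balances: brokerage=-50, escrow=800, vacation=450
Event 5 (withdraw 50 from vacation): vacation: 450 - 50 = 400. Balances: brokerage=-50, escrow=800, vacation=400
Event 6 (deposit 50 to escrow): escrow: 800 + 50 = 850. Balances: brokerage=-50, escrow=850, vacation=400
Event 7 (deposit 50 to escrow): escrow: 850 + 50 = 900. Balances: brokerage=-50, escrow=900, vacation=400
Event 8 (transfer 150 vacation -> escrow): vacation: 400 - 150 = 250, escrow: 900 + 150 = 1050. Balances: brokerage=-50, escrow=1050, vacation=250
Event 9 (deposit 400 to vacation): vacation: 250 + 400 = 650. Balances: brokerage=-50, escrow=1050, vacation=650
Event 10 (withdraw 150 from escrow): escrow: 1050 - 150 = 900. Balances: brokerage=-50, escrow=900, vacation=650
Event 11 (withdraw 250 from brokerage): brokerage: -50 - 250 = -300. Balances: brokerage=-300, escrow=900, vacation=650
Event 12 (deposit 300 to brokerage): brokerage: -300 + 300 = 0. Balances: brokerage=0, escrow=900, vacation=650

Final balance of escrow: 900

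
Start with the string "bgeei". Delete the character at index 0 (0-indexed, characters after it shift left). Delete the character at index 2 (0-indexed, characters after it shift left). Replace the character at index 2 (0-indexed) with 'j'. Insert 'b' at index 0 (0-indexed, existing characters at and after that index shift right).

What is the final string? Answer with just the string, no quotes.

Answer: bgej

Derivation:
Applying each edit step by step:
Start: "bgeei"
Op 1 (delete idx 0 = 'b'): "bgeei" -> "geei"
Op 2 (delete idx 2 = 'e'): "geei" -> "gei"
Op 3 (replace idx 2: 'i' -> 'j'): "gei" -> "gej"
Op 4 (insert 'b' at idx 0): "gej" -> "bgej"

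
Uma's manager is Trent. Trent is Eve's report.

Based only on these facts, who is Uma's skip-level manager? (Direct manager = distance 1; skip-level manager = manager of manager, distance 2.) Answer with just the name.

Reconstructing the manager chain from the given facts:
  Eve -> Trent -> Uma
(each arrow means 'manager of the next')
Positions in the chain (0 = top):
  position of Eve: 0
  position of Trent: 1
  position of Uma: 2

Uma is at position 2; the skip-level manager is 2 steps up the chain, i.e. position 0: Eve.

Answer: Eve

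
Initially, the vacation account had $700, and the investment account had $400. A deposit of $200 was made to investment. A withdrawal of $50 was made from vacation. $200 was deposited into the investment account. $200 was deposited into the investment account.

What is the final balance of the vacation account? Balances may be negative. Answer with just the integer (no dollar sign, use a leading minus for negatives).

Tracking account balances step by step:
Start: vacation=700, investment=400
Event 1 (deposit 200 to investment): investment: 400 + 200 = 600. Balances: vacation=700, investment=600
Event 2 (withdraw 50 from vacation): vacation: 700 - 50 = 650. Balances: vacation=650, investment=600
Event 3 (deposit 200 to investment): investment: 600 + 200 = 800. Balances: vacation=650, investment=800
Event 4 (deposit 200 to investment): investment: 800 + 200 = 1000. Balances: vacation=650, investment=1000

Final balance of vacation: 650

Answer: 650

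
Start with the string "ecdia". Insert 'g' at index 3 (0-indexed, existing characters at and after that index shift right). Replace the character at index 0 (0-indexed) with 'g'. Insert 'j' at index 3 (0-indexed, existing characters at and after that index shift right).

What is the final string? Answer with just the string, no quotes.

Applying each edit step by step:
Start: "ecdia"
Op 1 (insert 'g' at idx 3): "ecdia" -> "ecdgia"
Op 2 (replace idx 0: 'e' -> 'g'): "ecdgia" -> "gcdgia"
Op 3 (insert 'j' at idx 3): "gcdgia" -> "gcdjgia"

Answer: gcdjgia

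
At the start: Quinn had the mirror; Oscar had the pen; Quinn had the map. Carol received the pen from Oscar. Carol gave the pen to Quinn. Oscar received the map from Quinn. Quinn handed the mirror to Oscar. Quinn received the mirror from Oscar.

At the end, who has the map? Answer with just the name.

Answer: Oscar

Derivation:
Tracking all object holders:
Start: mirror:Quinn, pen:Oscar, map:Quinn
Event 1 (give pen: Oscar -> Carol). State: mirror:Quinn, pen:Carol, map:Quinn
Event 2 (give pen: Carol -> Quinn). State: mirror:Quinn, pen:Quinn, map:Quinn
Event 3 (give map: Quinn -> Oscar). State: mirror:Quinn, pen:Quinn, map:Oscar
Event 4 (give mirror: Quinn -> Oscar). State: mirror:Oscar, pen:Quinn, map:Oscar
Event 5 (give mirror: Oscar -> Quinn). State: mirror:Quinn, pen:Quinn, map:Oscar

Final state: mirror:Quinn, pen:Quinn, map:Oscar
The map is held by Oscar.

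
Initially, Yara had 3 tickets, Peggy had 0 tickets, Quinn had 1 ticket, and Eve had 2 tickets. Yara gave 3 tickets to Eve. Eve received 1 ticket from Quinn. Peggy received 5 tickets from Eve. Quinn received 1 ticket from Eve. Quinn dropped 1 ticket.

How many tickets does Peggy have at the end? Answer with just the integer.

Answer: 5

Derivation:
Tracking counts step by step:
Start: Yara=3, Peggy=0, Quinn=1, Eve=2
Event 1 (Yara -> Eve, 3): Yara: 3 -> 0, Eve: 2 -> 5. State: Yara=0, Peggy=0, Quinn=1, Eve=5
Event 2 (Quinn -> Eve, 1): Quinn: 1 -> 0, Eve: 5 -> 6. State: Yara=0, Peggy=0, Quinn=0, Eve=6
Event 3 (Eve -> Peggy, 5): Eve: 6 -> 1, Peggy: 0 -> 5. State: Yara=0, Peggy=5, Quinn=0, Eve=1
Event 4 (Eve -> Quinn, 1): Eve: 1 -> 0, Quinn: 0 -> 1. State: Yara=0, Peggy=5, Quinn=1, Eve=0
Event 5 (Quinn -1): Quinn: 1 -> 0. State: Yara=0, Peggy=5, Quinn=0, Eve=0

Peggy's final count: 5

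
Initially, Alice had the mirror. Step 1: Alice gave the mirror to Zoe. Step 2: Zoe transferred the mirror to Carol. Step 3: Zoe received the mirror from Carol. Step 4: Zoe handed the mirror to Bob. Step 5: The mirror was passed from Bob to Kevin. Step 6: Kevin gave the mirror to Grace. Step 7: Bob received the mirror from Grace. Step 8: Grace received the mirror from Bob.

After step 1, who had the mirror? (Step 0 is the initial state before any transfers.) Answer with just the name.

Answer: Zoe

Derivation:
Tracking the mirror holder through step 1:
After step 0 (start): Alice
After step 1: Zoe

At step 1, the holder is Zoe.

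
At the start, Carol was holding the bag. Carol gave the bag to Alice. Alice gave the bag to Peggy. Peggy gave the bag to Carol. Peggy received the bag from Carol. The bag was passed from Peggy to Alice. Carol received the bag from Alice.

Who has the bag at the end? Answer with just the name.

Tracking the bag through each event:
Start: Carol has the bag.
After event 1: Alice has the bag.
After event 2: Peggy has the bag.
After event 3: Carol has the bag.
After event 4: Peggy has the bag.
After event 5: Alice has the bag.
After event 6: Carol has the bag.

Answer: Carol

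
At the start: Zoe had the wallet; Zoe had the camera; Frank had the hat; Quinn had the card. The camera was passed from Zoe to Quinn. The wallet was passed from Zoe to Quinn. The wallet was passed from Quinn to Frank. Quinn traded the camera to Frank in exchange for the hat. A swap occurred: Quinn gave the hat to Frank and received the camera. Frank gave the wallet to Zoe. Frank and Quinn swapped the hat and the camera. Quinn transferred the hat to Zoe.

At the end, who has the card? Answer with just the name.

Tracking all object holders:
Start: wallet:Zoe, camera:Zoe, hat:Frank, card:Quinn
Event 1 (give camera: Zoe -> Quinn). State: wallet:Zoe, camera:Quinn, hat:Frank, card:Quinn
Event 2 (give wallet: Zoe -> Quinn). State: wallet:Quinn, camera:Quinn, hat:Frank, card:Quinn
Event 3 (give wallet: Quinn -> Frank). State: wallet:Frank, camera:Quinn, hat:Frank, card:Quinn
Event 4 (swap camera<->hat: now camera:Frank, hat:Quinn). State: wallet:Frank, camera:Frank, hat:Quinn, card:Quinn
Event 5 (swap hat<->camera: now hat:Frank, camera:Quinn). State: wallet:Frank, camera:Quinn, hat:Frank, card:Quinn
Event 6 (give wallet: Frank -> Zoe). State: wallet:Zoe, camera:Quinn, hat:Frank, card:Quinn
Event 7 (swap hat<->camera: now hat:Quinn, camera:Frank). State: wallet:Zoe, camera:Frank, hat:Quinn, card:Quinn
Event 8 (give hat: Quinn -> Zoe). State: wallet:Zoe, camera:Frank, hat:Zoe, card:Quinn

Final state: wallet:Zoe, camera:Frank, hat:Zoe, card:Quinn
The card is held by Quinn.

Answer: Quinn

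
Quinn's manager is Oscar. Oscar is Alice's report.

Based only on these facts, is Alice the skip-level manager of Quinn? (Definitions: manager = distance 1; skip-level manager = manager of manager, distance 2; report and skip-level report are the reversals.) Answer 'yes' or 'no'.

Reconstructing the manager chain from the given facts:
  Alice -> Oscar -> Quinn
(each arrow means 'manager of the next')
Positions in the chain (0 = top):
  position of Alice: 0
  position of Oscar: 1
  position of Quinn: 2

Alice is at position 0, Quinn is at position 2; signed distance (j - i) = 2.
'skip-level manager' requires j - i = 2. Actual distance is 2, so the relation HOLDS.

Answer: yes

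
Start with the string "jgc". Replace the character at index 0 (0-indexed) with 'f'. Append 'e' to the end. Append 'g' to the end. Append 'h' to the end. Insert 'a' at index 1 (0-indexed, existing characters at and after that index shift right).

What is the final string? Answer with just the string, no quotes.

Applying each edit step by step:
Start: "jgc"
Op 1 (replace idx 0: 'j' -> 'f'): "jgc" -> "fgc"
Op 2 (append 'e'): "fgc" -> "fgce"
Op 3 (append 'g'): "fgce" -> "fgceg"
Op 4 (append 'h'): "fgceg" -> "fgcegh"
Op 5 (insert 'a' at idx 1): "fgcegh" -> "fagcegh"

Answer: fagcegh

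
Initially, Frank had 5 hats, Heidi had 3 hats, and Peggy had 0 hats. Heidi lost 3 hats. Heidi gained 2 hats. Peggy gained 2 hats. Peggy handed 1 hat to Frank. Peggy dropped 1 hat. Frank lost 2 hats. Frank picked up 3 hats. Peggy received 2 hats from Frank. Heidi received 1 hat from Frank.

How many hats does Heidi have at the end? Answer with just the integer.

Tracking counts step by step:
Start: Frank=5, Heidi=3, Peggy=0
Event 1 (Heidi -3): Heidi: 3 -> 0. State: Frank=5, Heidi=0, Peggy=0
Event 2 (Heidi +2): Heidi: 0 -> 2. State: Frank=5, Heidi=2, Peggy=0
Event 3 (Peggy +2): Peggy: 0 -> 2. State: Frank=5, Heidi=2, Peggy=2
Event 4 (Peggy -> Frank, 1): Peggy: 2 -> 1, Frank: 5 -> 6. State: Frank=6, Heidi=2, Peggy=1
Event 5 (Peggy -1): Peggy: 1 -> 0. State: Frank=6, Heidi=2, Peggy=0
Event 6 (Frank -2): Frank: 6 -> 4. State: Frank=4, Heidi=2, Peggy=0
Event 7 (Frank +3): Frank: 4 -> 7. State: Frank=7, Heidi=2, Peggy=0
Event 8 (Frank -> Peggy, 2): Frank: 7 -> 5, Peggy: 0 -> 2. State: Frank=5, Heidi=2, Peggy=2
Event 9 (Frank -> Heidi, 1): Frank: 5 -> 4, Heidi: 2 -> 3. State: Frank=4, Heidi=3, Peggy=2

Heidi's final count: 3

Answer: 3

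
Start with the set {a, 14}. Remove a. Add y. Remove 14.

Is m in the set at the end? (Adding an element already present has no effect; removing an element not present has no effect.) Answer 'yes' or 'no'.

Answer: no

Derivation:
Tracking the set through each operation:
Start: {14, a}
Event 1 (remove a): removed. Set: {14}
Event 2 (add y): added. Set: {14, y}
Event 3 (remove 14): removed. Set: {y}

Final set: {y} (size 1)
m is NOT in the final set.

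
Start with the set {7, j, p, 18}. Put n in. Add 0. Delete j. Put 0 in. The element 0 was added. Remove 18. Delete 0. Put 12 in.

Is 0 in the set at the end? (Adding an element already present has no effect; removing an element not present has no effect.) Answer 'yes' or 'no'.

Tracking the set through each operation:
Start: {18, 7, j, p}
Event 1 (add n): added. Set: {18, 7, j, n, p}
Event 2 (add 0): added. Set: {0, 18, 7, j, n, p}
Event 3 (remove j): removed. Set: {0, 18, 7, n, p}
Event 4 (add 0): already present, no change. Set: {0, 18, 7, n, p}
Event 5 (add 0): already present, no change. Set: {0, 18, 7, n, p}
Event 6 (remove 18): removed. Set: {0, 7, n, p}
Event 7 (remove 0): removed. Set: {7, n, p}
Event 8 (add 12): added. Set: {12, 7, n, p}

Final set: {12, 7, n, p} (size 4)
0 is NOT in the final set.

Answer: no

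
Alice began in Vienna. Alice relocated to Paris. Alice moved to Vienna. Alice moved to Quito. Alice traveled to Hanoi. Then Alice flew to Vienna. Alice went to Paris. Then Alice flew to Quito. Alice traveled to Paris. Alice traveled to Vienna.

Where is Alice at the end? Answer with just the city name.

Tracking Alice's location:
Start: Alice is in Vienna.
After move 1: Vienna -> Paris. Alice is in Paris.
After move 2: Paris -> Vienna. Alice is in Vienna.
After move 3: Vienna -> Quito. Alice is in Quito.
After move 4: Quito -> Hanoi. Alice is in Hanoi.
After move 5: Hanoi -> Vienna. Alice is in Vienna.
After move 6: Vienna -> Paris. Alice is in Paris.
After move 7: Paris -> Quito. Alice is in Quito.
After move 8: Quito -> Paris. Alice is in Paris.
After move 9: Paris -> Vienna. Alice is in Vienna.

Answer: Vienna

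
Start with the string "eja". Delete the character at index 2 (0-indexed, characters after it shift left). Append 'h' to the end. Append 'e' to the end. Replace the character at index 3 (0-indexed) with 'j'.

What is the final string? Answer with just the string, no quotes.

Answer: ejhj

Derivation:
Applying each edit step by step:
Start: "eja"
Op 1 (delete idx 2 = 'a'): "eja" -> "ej"
Op 2 (append 'h'): "ej" -> "ejh"
Op 3 (append 'e'): "ejh" -> "ejhe"
Op 4 (replace idx 3: 'e' -> 'j'): "ejhe" -> "ejhj"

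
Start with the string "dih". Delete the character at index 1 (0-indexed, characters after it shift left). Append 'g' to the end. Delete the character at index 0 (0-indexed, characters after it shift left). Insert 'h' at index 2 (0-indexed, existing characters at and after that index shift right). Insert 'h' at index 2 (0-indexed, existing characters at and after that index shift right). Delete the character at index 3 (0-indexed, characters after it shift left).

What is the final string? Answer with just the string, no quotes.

Applying each edit step by step:
Start: "dih"
Op 1 (delete idx 1 = 'i'): "dih" -> "dh"
Op 2 (append 'g'): "dh" -> "dhg"
Op 3 (delete idx 0 = 'd'): "dhg" -> "hg"
Op 4 (insert 'h' at idx 2): "hg" -> "hgh"
Op 5 (insert 'h' at idx 2): "hgh" -> "hghh"
Op 6 (delete idx 3 = 'h'): "hghh" -> "hgh"

Answer: hgh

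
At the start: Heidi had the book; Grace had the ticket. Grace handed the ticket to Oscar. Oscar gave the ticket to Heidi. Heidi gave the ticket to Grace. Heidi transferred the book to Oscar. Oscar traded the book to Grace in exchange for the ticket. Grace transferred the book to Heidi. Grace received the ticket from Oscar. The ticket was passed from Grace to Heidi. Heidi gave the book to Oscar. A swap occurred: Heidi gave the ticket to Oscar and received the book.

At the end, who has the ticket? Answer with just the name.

Answer: Oscar

Derivation:
Tracking all object holders:
Start: book:Heidi, ticket:Grace
Event 1 (give ticket: Grace -> Oscar). State: book:Heidi, ticket:Oscar
Event 2 (give ticket: Oscar -> Heidi). State: book:Heidi, ticket:Heidi
Event 3 (give ticket: Heidi -> Grace). State: book:Heidi, ticket:Grace
Event 4 (give book: Heidi -> Oscar). State: book:Oscar, ticket:Grace
Event 5 (swap book<->ticket: now book:Grace, ticket:Oscar). State: book:Grace, ticket:Oscar
Event 6 (give book: Grace -> Heidi). State: book:Heidi, ticket:Oscar
Event 7 (give ticket: Oscar -> Grace). State: book:Heidi, ticket:Grace
Event 8 (give ticket: Grace -> Heidi). State: book:Heidi, ticket:Heidi
Event 9 (give book: Heidi -> Oscar). State: book:Oscar, ticket:Heidi
Event 10 (swap ticket<->book: now ticket:Oscar, book:Heidi). State: book:Heidi, ticket:Oscar

Final state: book:Heidi, ticket:Oscar
The ticket is held by Oscar.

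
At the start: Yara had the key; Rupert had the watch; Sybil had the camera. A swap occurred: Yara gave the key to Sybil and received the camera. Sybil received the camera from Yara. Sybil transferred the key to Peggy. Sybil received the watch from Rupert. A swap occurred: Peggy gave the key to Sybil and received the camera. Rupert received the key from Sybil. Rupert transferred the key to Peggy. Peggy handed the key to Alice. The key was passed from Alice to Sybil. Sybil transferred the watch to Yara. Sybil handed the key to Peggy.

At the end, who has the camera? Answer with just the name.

Tracking all object holders:
Start: key:Yara, watch:Rupert, camera:Sybil
Event 1 (swap key<->camera: now key:Sybil, camera:Yara). State: key:Sybil, watch:Rupert, camera:Yara
Event 2 (give camera: Yara -> Sybil). State: key:Sybil, watch:Rupert, camera:Sybil
Event 3 (give key: Sybil -> Peggy). State: key:Peggy, watch:Rupert, camera:Sybil
Event 4 (give watch: Rupert -> Sybil). State: key:Peggy, watch:Sybil, camera:Sybil
Event 5 (swap key<->camera: now key:Sybil, camera:Peggy). State: key:Sybil, watch:Sybil, camera:Peggy
Event 6 (give key: Sybil -> Rupert). State: key:Rupert, watch:Sybil, camera:Peggy
Event 7 (give key: Rupert -> Peggy). State: key:Peggy, watch:Sybil, camera:Peggy
Event 8 (give key: Peggy -> Alice). State: key:Alice, watch:Sybil, camera:Peggy
Event 9 (give key: Alice -> Sybil). State: key:Sybil, watch:Sybil, camera:Peggy
Event 10 (give watch: Sybil -> Yara). State: key:Sybil, watch:Yara, camera:Peggy
Event 11 (give key: Sybil -> Peggy). State: key:Peggy, watch:Yara, camera:Peggy

Final state: key:Peggy, watch:Yara, camera:Peggy
The camera is held by Peggy.

Answer: Peggy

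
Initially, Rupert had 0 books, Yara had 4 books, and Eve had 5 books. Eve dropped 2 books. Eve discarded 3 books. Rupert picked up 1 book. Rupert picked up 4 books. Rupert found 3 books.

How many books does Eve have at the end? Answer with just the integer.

Answer: 0

Derivation:
Tracking counts step by step:
Start: Rupert=0, Yara=4, Eve=5
Event 1 (Eve -2): Eve: 5 -> 3. State: Rupert=0, Yara=4, Eve=3
Event 2 (Eve -3): Eve: 3 -> 0. State: Rupert=0, Yara=4, Eve=0
Event 3 (Rupert +1): Rupert: 0 -> 1. State: Rupert=1, Yara=4, Eve=0
Event 4 (Rupert +4): Rupert: 1 -> 5. State: Rupert=5, Yara=4, Eve=0
Event 5 (Rupert +3): Rupert: 5 -> 8. State: Rupert=8, Yara=4, Eve=0

Eve's final count: 0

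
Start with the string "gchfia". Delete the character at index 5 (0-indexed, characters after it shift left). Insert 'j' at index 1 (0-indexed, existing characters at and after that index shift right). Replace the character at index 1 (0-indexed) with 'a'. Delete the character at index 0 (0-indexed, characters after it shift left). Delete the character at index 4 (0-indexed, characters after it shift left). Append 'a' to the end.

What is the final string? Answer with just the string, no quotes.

Applying each edit step by step:
Start: "gchfia"
Op 1 (delete idx 5 = 'a'): "gchfia" -> "gchfi"
Op 2 (insert 'j' at idx 1): "gchfi" -> "gjchfi"
Op 3 (replace idx 1: 'j' -> 'a'): "gjchfi" -> "gachfi"
Op 4 (delete idx 0 = 'g'): "gachfi" -> "achfi"
Op 5 (delete idx 4 = 'i'): "achfi" -> "achf"
Op 6 (append 'a'): "achf" -> "achfa"

Answer: achfa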